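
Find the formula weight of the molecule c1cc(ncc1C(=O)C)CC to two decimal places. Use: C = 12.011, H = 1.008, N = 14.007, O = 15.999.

Molecular formula: C9H11NO.
M = 9×12.011 + 11×1.008 + 1×14.007 + 1×15.999 = 149.19 g/mol.

149.19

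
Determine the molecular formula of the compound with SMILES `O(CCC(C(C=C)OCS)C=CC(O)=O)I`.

C10H15IO4S

Heavy atoms from the SMILES: 10 C, 1 I, 4 O, 1 S.
Implicit hydrogens by atom environment:
  5 × C: 1 H each → 5
  4 × C: 2 H each → 8
  3 × O: no H
  1 × C: no H
  1 × I: no H
  1 × O: 1 H
  1 × S: 1 H
  Total hydrogens = 15.
Molecular formula: C10H15IO4S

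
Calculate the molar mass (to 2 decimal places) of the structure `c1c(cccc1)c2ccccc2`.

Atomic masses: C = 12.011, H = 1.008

154.21

Molecular formula: C12H10.
M = 12×12.011 + 10×1.008 = 154.21 g/mol.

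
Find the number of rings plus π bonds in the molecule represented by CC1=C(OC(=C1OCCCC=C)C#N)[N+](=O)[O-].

Molecular formula from the SMILES: C11H12N2O4.
DoU = (2C + 2 + N − H − X)/2 = (2·11 + 2 + 2 − 12 − 0)/2 = 14/2 = 7.
(Structurally: 1 ring(s) + 6 π bond(s) = 7.)

7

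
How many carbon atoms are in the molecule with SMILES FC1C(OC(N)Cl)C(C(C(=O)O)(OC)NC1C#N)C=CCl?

The symbol for carbon appears 11 times in the SMILES. (Cl is a single chlorine, not C + l.)

11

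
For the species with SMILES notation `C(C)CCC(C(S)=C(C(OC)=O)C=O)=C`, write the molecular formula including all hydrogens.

C11H16O3S

Heavy atoms from the SMILES: 11 C, 3 O, 1 S.
Implicit hydrogens by atom environment:
  4 × C: 2 H each → 8
  4 × C: no H
  3 × O: no H
  2 × C: 3 H each → 6
  1 × C: 1 H
  1 × S: 1 H
  Total hydrogens = 16.
Molecular formula: C11H16O3S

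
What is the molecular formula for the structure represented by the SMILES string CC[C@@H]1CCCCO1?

C7H14O

Heavy atoms from the SMILES: 7 C, 1 O.
Implicit hydrogens by atom environment:
  5 × C: 2 H each → 10
  1 × C: 3 H
  1 × C: 1 H
  1 × O: no H
  Total hydrogens = 14.
Molecular formula: C7H14O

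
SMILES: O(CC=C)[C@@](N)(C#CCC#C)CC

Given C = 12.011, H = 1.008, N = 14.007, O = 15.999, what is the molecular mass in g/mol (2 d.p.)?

Molecular formula: C11H15NO.
M = 11×12.011 + 15×1.008 + 1×14.007 + 1×15.999 = 177.25 g/mol.

177.25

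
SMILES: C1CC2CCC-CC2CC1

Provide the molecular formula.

Heavy atoms from the SMILES: 10 C.
Implicit hydrogens by atom environment:
  8 × C: 2 H each → 16
  2 × C: 1 H each → 2
  Total hydrogens = 18.
Molecular formula: C10H18

C10H18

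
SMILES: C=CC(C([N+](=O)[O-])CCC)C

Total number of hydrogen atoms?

Hydrogens are implicit in SMILES; fill each atom to its normal valence:
  3 × C: 2 H each → 6
  3 × C: 1 H each → 3
  2 × C: 3 H each → 6
  1 × N (charge +1): no H
  1 × O: no H
  1 × O (charge -1): no H
  Total hydrogens = 15.

15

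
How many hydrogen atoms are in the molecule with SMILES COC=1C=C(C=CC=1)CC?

Hydrogens are implicit in SMILES; fill each atom to its normal valence:
  4 × C (aromatic): 1 H each → 4
  2 × C: 3 H each → 6
  2 × C (aromatic): no H
  1 × C: 2 H
  1 × O: no H
  Total hydrogens = 12.

12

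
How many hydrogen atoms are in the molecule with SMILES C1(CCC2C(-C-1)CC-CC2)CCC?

Hydrogens are implicit in SMILES; fill each atom to its normal valence:
  9 × C: 2 H each → 18
  3 × C: 1 H each → 3
  1 × C: 3 H
  Total hydrogens = 24.

24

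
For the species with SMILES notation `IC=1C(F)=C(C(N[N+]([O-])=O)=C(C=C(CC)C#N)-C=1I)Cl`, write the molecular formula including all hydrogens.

Heavy atoms from the SMILES: 11 C, 1 Cl, 1 F, 2 I, 3 N, 2 O.
Implicit hydrogens by atom environment:
  6 × C (aromatic): no H
  2 × C: no H
  2 × I: no H
  1 × C: 3 H
  1 × C: 2 H
  1 × C: 1 H
  1 × Cl: no H
  1 × F: no H
  1 × N: 1 H
  1 × N: no H
  1 × N (charge +1): no H
  1 × O: no H
  1 × O (charge -1): no H
  Total hydrogens = 7.
Molecular formula: C11H7ClFI2N3O2

C11H7ClFI2N3O2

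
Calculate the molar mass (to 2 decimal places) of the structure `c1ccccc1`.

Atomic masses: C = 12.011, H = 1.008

78.11

Molecular formula: C6H6.
M = 6×12.011 + 6×1.008 = 78.11 g/mol.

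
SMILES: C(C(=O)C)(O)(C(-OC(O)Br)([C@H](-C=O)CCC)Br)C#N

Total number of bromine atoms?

The symbol for bromine appears 2 times in the SMILES.

2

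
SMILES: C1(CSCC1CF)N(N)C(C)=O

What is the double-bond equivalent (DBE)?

Molecular formula from the SMILES: C7H13FN2OS.
DoU = (2C + 2 + N − H − X)/2 = (2·7 + 2 + 2 − 13 − 1)/2 = 4/2 = 2.
(Structurally: 1 ring(s) + 1 π bond(s) = 2.)

2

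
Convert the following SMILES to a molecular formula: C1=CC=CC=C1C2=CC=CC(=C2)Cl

Heavy atoms from the SMILES: 12 C, 1 Cl.
Implicit hydrogens by atom environment:
  9 × C (aromatic): 1 H each → 9
  3 × C (aromatic): no H
  1 × Cl: no H
  Total hydrogens = 9.
Molecular formula: C12H9Cl

C12H9Cl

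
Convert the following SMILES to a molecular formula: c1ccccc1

C6H6

Heavy atoms from the SMILES: 6 C.
Implicit hydrogens by atom environment:
  6 × C (aromatic): 1 H each → 6
  Total hydrogens = 6.
Molecular formula: C6H6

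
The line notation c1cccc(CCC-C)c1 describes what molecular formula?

Heavy atoms from the SMILES: 10 C.
Implicit hydrogens by atom environment:
  5 × C (aromatic): 1 H each → 5
  3 × C: 2 H each → 6
  1 × C: 3 H
  1 × C (aromatic): no H
  Total hydrogens = 14.
Molecular formula: C10H14

C10H14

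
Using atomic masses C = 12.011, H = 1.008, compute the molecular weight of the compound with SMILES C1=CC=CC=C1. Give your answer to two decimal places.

Molecular formula: C6H6.
M = 6×12.011 + 6×1.008 = 78.11 g/mol.

78.11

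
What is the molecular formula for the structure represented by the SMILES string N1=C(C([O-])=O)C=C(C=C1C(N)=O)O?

C7H5N2O4-

Heavy atoms from the SMILES: 7 C, 2 N, 4 O.
Implicit hydrogens by atom environment:
  3 × C (aromatic): no H
  2 × C (aromatic): 1 H each → 2
  2 × C: no H
  2 × O: no H
  1 × N: 2 H
  1 × N (aromatic): no H
  1 × O: 1 H
  1 × O (charge -1): no H
  Total hydrogens = 5.
Net charge -1.
Molecular formula: C7H5N2O4-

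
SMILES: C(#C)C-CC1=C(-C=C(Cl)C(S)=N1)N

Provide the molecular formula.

C9H9ClN2S

Heavy atoms from the SMILES: 9 C, 1 Cl, 2 N, 1 S.
Implicit hydrogens by atom environment:
  4 × C (aromatic): no H
  2 × C: 2 H each → 4
  1 × C (aromatic): 1 H
  1 × C: 1 H
  1 × C: no H
  1 × Cl: no H
  1 × N: 2 H
  1 × N (aromatic): no H
  1 × S: 1 H
  Total hydrogens = 9.
Molecular formula: C9H9ClN2S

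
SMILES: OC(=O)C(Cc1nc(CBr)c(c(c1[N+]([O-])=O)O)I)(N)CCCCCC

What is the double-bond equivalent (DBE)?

6

Molecular formula from the SMILES: C15H21BrIN3O5.
DoU = (2C + 2 + N − H − X)/2 = (2·15 + 2 + 3 − 21 − 2)/2 = 12/2 = 6.
(Structurally: 1 ring(s) + 5 π bond(s) = 6.)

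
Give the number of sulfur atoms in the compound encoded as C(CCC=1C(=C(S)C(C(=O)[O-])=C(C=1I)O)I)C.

1

The symbol for sulfur appears 1 time in the SMILES.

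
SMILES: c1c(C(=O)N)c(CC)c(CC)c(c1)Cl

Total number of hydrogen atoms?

14

Hydrogens are implicit in SMILES; fill each atom to its normal valence:
  4 × C (aromatic): no H
  2 × C: 3 H each → 6
  2 × C: 2 H each → 4
  2 × C (aromatic): 1 H each → 2
  1 × C: no H
  1 × Cl: no H
  1 × N: 2 H
  1 × O: no H
  Total hydrogens = 14.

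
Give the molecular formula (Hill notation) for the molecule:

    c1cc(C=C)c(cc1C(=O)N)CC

C11H13NO

Heavy atoms from the SMILES: 11 C, 1 N, 1 O.
Implicit hydrogens by atom environment:
  3 × C (aromatic): 1 H each → 3
  3 × C (aromatic): no H
  2 × C: 2 H each → 4
  1 × C: 3 H
  1 × C: 1 H
  1 × C: no H
  1 × N: 2 H
  1 × O: no H
  Total hydrogens = 13.
Molecular formula: C11H13NO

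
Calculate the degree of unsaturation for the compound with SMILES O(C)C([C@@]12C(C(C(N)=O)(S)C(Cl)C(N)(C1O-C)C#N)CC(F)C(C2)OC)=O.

Molecular formula from the SMILES: C16H23ClFN3O5S.
DoU = (2C + 2 + N − H − X)/2 = (2·16 + 2 + 3 − 23 − 2)/2 = 12/2 = 6.
(Structurally: 2 ring(s) + 4 π bond(s) = 6.)

6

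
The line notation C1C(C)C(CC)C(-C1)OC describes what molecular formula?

Heavy atoms from the SMILES: 9 C, 1 O.
Implicit hydrogens by atom environment:
  3 × C: 3 H each → 9
  3 × C: 2 H each → 6
  3 × C: 1 H each → 3
  1 × O: no H
  Total hydrogens = 18.
Molecular formula: C9H18O

C9H18O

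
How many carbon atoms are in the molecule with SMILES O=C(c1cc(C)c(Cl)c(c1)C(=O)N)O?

9

The symbol for carbon appears 9 times in the SMILES. Lowercase c denotes aromatic carbon and counts toward C.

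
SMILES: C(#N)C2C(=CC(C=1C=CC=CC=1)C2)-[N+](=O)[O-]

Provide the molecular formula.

Heavy atoms from the SMILES: 12 C, 2 N, 2 O.
Implicit hydrogens by atom environment:
  5 × C (aromatic): 1 H each → 5
  3 × C: 1 H each → 3
  2 × C: no H
  1 × C: 2 H
  1 × C (aromatic): no H
  1 × N: no H
  1 × N (charge +1): no H
  1 × O: no H
  1 × O (charge -1): no H
  Total hydrogens = 10.
Molecular formula: C12H10N2O2

C12H10N2O2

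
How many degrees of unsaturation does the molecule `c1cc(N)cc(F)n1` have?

4

Molecular formula from the SMILES: C5H5FN2.
DoU = (2C + 2 + N − H − X)/2 = (2·5 + 2 + 2 − 5 − 1)/2 = 8/2 = 4.
(Structurally: 1 ring(s) + 3 π bond(s) = 4.)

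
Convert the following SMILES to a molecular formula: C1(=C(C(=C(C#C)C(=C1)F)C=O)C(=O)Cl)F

Heavy atoms from the SMILES: 10 C, 1 Cl, 2 F, 2 O.
Implicit hydrogens by atom environment:
  5 × C (aromatic): no H
  2 × C: 1 H each → 2
  2 × C: no H
  2 × F: no H
  2 × O: no H
  1 × C (aromatic): 1 H
  1 × Cl: no H
  Total hydrogens = 3.
Molecular formula: C10H3ClF2O2

C10H3ClF2O2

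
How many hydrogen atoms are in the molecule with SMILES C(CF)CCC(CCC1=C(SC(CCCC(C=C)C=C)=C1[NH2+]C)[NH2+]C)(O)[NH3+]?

39

Hydrogens are implicit in SMILES; fill each atom to its normal valence:
  11 × C: 2 H each → 22
  4 × C (aromatic): no H
  3 × C: 1 H each → 3
  2 × C: 3 H each → 6
  2 × N (charge +1): 2 H each → 4
  1 × C: no H
  1 × F: no H
  1 × N (charge +1): 3 H
  1 × O: 1 H
  1 × S (aromatic): no H
  Total hydrogens = 39.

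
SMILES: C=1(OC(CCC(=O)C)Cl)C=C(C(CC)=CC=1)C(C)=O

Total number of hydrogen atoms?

19

Hydrogens are implicit in SMILES; fill each atom to its normal valence:
  3 × C: 3 H each → 9
  3 × C: 2 H each → 6
  3 × C (aromatic): 1 H each → 3
  3 × C (aromatic): no H
  3 × O: no H
  2 × C: no H
  1 × C: 1 H
  1 × Cl: no H
  Total hydrogens = 19.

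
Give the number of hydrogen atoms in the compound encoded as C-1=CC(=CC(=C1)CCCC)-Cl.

13

Hydrogens are implicit in SMILES; fill each atom to its normal valence:
  4 × C (aromatic): 1 H each → 4
  3 × C: 2 H each → 6
  2 × C (aromatic): no H
  1 × C: 3 H
  1 × Cl: no H
  Total hydrogens = 13.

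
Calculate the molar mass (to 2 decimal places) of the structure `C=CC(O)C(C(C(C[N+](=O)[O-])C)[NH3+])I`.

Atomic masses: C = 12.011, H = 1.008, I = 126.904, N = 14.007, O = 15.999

315.13

Molecular formula: C8H16IN2O3+.
M = 8×12.011 + 16×1.008 + 1×126.904 + 2×14.007 + 3×15.999 = 315.13 g/mol.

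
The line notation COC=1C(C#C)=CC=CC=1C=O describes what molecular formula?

C10H8O2

Heavy atoms from the SMILES: 10 C, 2 O.
Implicit hydrogens by atom environment:
  3 × C (aromatic): 1 H each → 3
  3 × C (aromatic): no H
  2 × C: 1 H each → 2
  2 × O: no H
  1 × C: 3 H
  1 × C: no H
  Total hydrogens = 8.
Molecular formula: C10H8O2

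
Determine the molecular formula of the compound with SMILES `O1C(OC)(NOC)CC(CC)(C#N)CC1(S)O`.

Heavy atoms from the SMILES: 10 C, 2 N, 4 O, 1 S.
Implicit hydrogens by atom environment:
  4 × C: no H
  3 × C: 3 H each → 9
  3 × C: 2 H each → 6
  3 × O: no H
  1 × N: 1 H
  1 × N: no H
  1 × O: 1 H
  1 × S: 1 H
  Total hydrogens = 18.
Molecular formula: C10H18N2O4S

C10H18N2O4S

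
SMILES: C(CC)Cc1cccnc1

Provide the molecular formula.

Heavy atoms from the SMILES: 9 C, 1 N.
Implicit hydrogens by atom environment:
  4 × C (aromatic): 1 H each → 4
  3 × C: 2 H each → 6
  1 × C: 3 H
  1 × C (aromatic): no H
  1 × N (aromatic): no H
  Total hydrogens = 13.
Molecular formula: C9H13N

C9H13N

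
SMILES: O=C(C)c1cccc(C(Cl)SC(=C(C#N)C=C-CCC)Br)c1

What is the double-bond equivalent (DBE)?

9

Molecular formula from the SMILES: C17H17BrClNOS.
DoU = (2C + 2 + N − H − X)/2 = (2·17 + 2 + 1 − 17 − 2)/2 = 18/2 = 9.
(Structurally: 1 ring(s) + 8 π bond(s) = 9.)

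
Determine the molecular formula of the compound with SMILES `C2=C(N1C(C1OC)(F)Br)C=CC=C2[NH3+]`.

C9H11BrFN2O+

Heavy atoms from the SMILES: 1 Br, 9 C, 1 F, 2 N, 1 O.
Implicit hydrogens by atom environment:
  4 × C (aromatic): 1 H each → 4
  2 × C (aromatic): no H
  1 × Br: no H
  1 × C: 3 H
  1 × C: 1 H
  1 × C: no H
  1 × F: no H
  1 × N (charge +1): 3 H
  1 × N: no H
  1 × O: no H
  Total hydrogens = 11.
Net charge +1.
Molecular formula: C9H11BrFN2O+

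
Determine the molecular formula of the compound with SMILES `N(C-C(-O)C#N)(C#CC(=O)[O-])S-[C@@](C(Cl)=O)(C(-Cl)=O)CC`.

Heavy atoms from the SMILES: 11 C, 2 Cl, 2 N, 5 O, 1 S.
Implicit hydrogens by atom environment:
  7 × C: no H
  3 × O: no H
  2 × C: 2 H each → 4
  2 × Cl: no H
  2 × N: no H
  1 × C: 3 H
  1 × C: 1 H
  1 × O: 1 H
  1 × O (charge -1): no H
  1 × S: no H
  Total hydrogens = 9.
Net charge -1.
Molecular formula: C11H9Cl2N2O5S-

C11H9Cl2N2O5S-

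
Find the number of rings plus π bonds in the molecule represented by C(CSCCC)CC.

Molecular formula from the SMILES: C7H16S.
DoU = (2C + 2 + N − H − X)/2 = (2·7 + 2 + 0 − 16 − 0)/2 = 0/2 = 0.
(Structurally: 0 ring(s) + 0 π bond(s) = 0.)

0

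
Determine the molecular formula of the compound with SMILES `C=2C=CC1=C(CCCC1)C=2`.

C10H12

Heavy atoms from the SMILES: 10 C.
Implicit hydrogens by atom environment:
  4 × C: 2 H each → 8
  4 × C (aromatic): 1 H each → 4
  2 × C (aromatic): no H
  Total hydrogens = 12.
Molecular formula: C10H12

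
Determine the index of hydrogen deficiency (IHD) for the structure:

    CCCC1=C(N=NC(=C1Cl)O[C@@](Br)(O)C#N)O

6

Molecular formula from the SMILES: C9H9BrClN3O3.
DoU = (2C + 2 + N − H − X)/2 = (2·9 + 2 + 3 − 9 − 2)/2 = 12/2 = 6.
(Structurally: 1 ring(s) + 5 π bond(s) = 6.)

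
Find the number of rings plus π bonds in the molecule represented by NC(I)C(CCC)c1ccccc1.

4

Molecular formula from the SMILES: C11H16IN.
DoU = (2C + 2 + N − H − X)/2 = (2·11 + 2 + 1 − 16 − 1)/2 = 8/2 = 4.
(Structurally: 1 ring(s) + 3 π bond(s) = 4.)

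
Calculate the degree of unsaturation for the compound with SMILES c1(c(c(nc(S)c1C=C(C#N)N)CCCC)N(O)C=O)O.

8

Molecular formula from the SMILES: C13H16N4O3S.
DoU = (2C + 2 + N − H − X)/2 = (2·13 + 2 + 4 − 16 − 0)/2 = 16/2 = 8.
(Structurally: 1 ring(s) + 7 π bond(s) = 8.)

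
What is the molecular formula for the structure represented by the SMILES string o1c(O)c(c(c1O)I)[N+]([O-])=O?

Heavy atoms from the SMILES: 4 C, 1 I, 1 N, 5 O.
Implicit hydrogens by atom environment:
  4 × C (aromatic): no H
  2 × O: 1 H each → 2
  1 × I: no H
  1 × N (charge +1): no H
  1 × O (aromatic): no H
  1 × O: no H
  1 × O (charge -1): no H
  Total hydrogens = 2.
Molecular formula: C4H2INO5

C4H2INO5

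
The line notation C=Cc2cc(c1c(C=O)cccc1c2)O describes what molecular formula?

Heavy atoms from the SMILES: 13 C, 2 O.
Implicit hydrogens by atom environment:
  5 × C (aromatic): 1 H each → 5
  5 × C (aromatic): no H
  2 × C: 1 H each → 2
  1 × C: 2 H
  1 × O: 1 H
  1 × O: no H
  Total hydrogens = 10.
Molecular formula: C13H10O2

C13H10O2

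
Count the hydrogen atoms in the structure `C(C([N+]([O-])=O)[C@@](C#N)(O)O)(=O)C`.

6

Hydrogens are implicit in SMILES; fill each atom to its normal valence:
  3 × C: no H
  2 × O: 1 H each → 2
  2 × O: no H
  1 × C: 3 H
  1 × C: 1 H
  1 × N: no H
  1 × N (charge +1): no H
  1 × O (charge -1): no H
  Total hydrogens = 6.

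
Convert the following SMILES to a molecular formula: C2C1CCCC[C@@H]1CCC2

Heavy atoms from the SMILES: 10 C.
Implicit hydrogens by atom environment:
  8 × C: 2 H each → 16
  2 × C: 1 H each → 2
  Total hydrogens = 18.
Molecular formula: C10H18

C10H18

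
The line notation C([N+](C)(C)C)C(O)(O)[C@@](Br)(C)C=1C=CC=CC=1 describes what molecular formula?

Heavy atoms from the SMILES: 1 Br, 13 C, 1 N, 2 O.
Implicit hydrogens by atom environment:
  5 × C (aromatic): 1 H each → 5
  4 × C: 3 H each → 12
  2 × C: no H
  2 × O: 1 H each → 2
  1 × Br: no H
  1 × C: 2 H
  1 × C (aromatic): no H
  1 × N (charge +1): no H
  Total hydrogens = 21.
Net charge +1.
Molecular formula: C13H21BrNO2+

C13H21BrNO2+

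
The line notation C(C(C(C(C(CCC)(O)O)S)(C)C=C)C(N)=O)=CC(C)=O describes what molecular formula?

Heavy atoms from the SMILES: 15 C, 1 N, 4 O, 1 S.
Implicit hydrogens by atom environment:
  5 × C: 1 H each → 5
  4 × C: no H
  3 × C: 3 H each → 9
  3 × C: 2 H each → 6
  2 × O: 1 H each → 2
  2 × O: no H
  1 × N: 2 H
  1 × S: 1 H
  Total hydrogens = 25.
Molecular formula: C15H25NO4S

C15H25NO4S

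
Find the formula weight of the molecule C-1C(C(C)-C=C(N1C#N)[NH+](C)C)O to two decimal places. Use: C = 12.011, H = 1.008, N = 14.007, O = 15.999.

Molecular formula: C9H16N3O+.
M = 9×12.011 + 16×1.008 + 3×14.007 + 1×15.999 = 182.25 g/mol.

182.25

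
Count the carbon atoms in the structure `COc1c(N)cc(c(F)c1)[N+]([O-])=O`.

The symbol for carbon appears 7 times in the SMILES. Lowercase c denotes aromatic carbon and counts toward C.

7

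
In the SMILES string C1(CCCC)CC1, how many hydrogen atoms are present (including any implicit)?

14

Hydrogens are implicit in SMILES; fill each atom to its normal valence:
  5 × C: 2 H each → 10
  1 × C: 3 H
  1 × C: 1 H
  Total hydrogens = 14.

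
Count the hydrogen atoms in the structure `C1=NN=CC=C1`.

Hydrogens are implicit in SMILES; fill each atom to its normal valence:
  4 × C (aromatic): 1 H each → 4
  2 × N (aromatic): no H
  Total hydrogens = 4.

4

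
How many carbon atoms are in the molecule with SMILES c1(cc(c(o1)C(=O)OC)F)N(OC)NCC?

The symbol for carbon appears 9 times in the SMILES. Lowercase c denotes aromatic carbon and counts toward C.

9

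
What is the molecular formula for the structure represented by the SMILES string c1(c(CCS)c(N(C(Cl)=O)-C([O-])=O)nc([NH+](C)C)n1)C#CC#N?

Heavy atoms from the SMILES: 13 C, 1 Cl, 5 N, 3 O, 1 S.
Implicit hydrogens by atom environment:
  5 × C: no H
  4 × C (aromatic): no H
  2 × C: 3 H each → 6
  2 × C: 2 H each → 4
  2 × N (aromatic): no H
  2 × N: no H
  2 × O: no H
  1 × Cl: no H
  1 × N (charge +1): 1 H
  1 × O (charge -1): no H
  1 × S: 1 H
  Total hydrogens = 12.
Molecular formula: C13H12ClN5O3S

C13H12ClN5O3S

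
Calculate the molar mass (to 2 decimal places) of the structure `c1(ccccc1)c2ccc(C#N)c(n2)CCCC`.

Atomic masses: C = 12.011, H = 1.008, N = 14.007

236.32

Molecular formula: C16H16N2.
M = 16×12.011 + 16×1.008 + 2×14.007 = 236.32 g/mol.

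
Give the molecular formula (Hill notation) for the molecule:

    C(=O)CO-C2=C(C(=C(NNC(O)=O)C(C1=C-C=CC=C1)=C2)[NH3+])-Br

C15H15BrN3O4+

Heavy atoms from the SMILES: 1 Br, 15 C, 3 N, 4 O.
Implicit hydrogens by atom environment:
  6 × C (aromatic): 1 H each → 6
  6 × C (aromatic): no H
  3 × O: no H
  2 × N: 1 H each → 2
  1 × Br: no H
  1 × C: 2 H
  1 × C: 1 H
  1 × C: no H
  1 × N (charge +1): 3 H
  1 × O: 1 H
  Total hydrogens = 15.
Net charge +1.
Molecular formula: C15H15BrN3O4+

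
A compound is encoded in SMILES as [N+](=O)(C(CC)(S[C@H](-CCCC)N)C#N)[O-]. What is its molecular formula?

Heavy atoms from the SMILES: 9 C, 3 N, 2 O, 1 S.
Implicit hydrogens by atom environment:
  4 × C: 2 H each → 8
  2 × C: 3 H each → 6
  2 × C: no H
  1 × C: 1 H
  1 × N: 2 H
  1 × N: no H
  1 × N (charge +1): no H
  1 × O: no H
  1 × O (charge -1): no H
  1 × S: no H
  Total hydrogens = 17.
Molecular formula: C9H17N3O2S

C9H17N3O2S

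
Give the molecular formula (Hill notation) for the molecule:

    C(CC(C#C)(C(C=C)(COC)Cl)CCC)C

C14H23ClO

Heavy atoms from the SMILES: 14 C, 1 Cl, 1 O.
Implicit hydrogens by atom environment:
  6 × C: 2 H each → 12
  3 × C: 3 H each → 9
  3 × C: no H
  2 × C: 1 H each → 2
  1 × Cl: no H
  1 × O: no H
  Total hydrogens = 23.
Molecular formula: C14H23ClO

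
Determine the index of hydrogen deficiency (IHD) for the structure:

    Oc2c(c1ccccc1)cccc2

8

Molecular formula from the SMILES: C12H10O.
DoU = (2C + 2 + N − H − X)/2 = (2·12 + 2 + 0 − 10 − 0)/2 = 16/2 = 8.
(Structurally: 2 ring(s) + 6 π bond(s) = 8.)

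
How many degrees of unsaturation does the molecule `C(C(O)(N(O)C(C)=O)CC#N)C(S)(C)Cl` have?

Molecular formula from the SMILES: C8H13ClN2O3S.
DoU = (2C + 2 + N − H − X)/2 = (2·8 + 2 + 2 − 13 − 1)/2 = 6/2 = 3.
(Structurally: 0 ring(s) + 3 π bond(s) = 3.)

3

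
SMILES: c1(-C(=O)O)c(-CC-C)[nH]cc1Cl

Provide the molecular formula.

Heavy atoms from the SMILES: 8 C, 1 Cl, 1 N, 2 O.
Implicit hydrogens by atom environment:
  3 × C (aromatic): no H
  2 × C: 2 H each → 4
  1 × C: 3 H
  1 × C (aromatic): 1 H
  1 × C: no H
  1 × Cl: no H
  1 × N (aromatic): 1 H
  1 × O: 1 H
  1 × O: no H
  Total hydrogens = 10.
Molecular formula: C8H10ClNO2

C8H10ClNO2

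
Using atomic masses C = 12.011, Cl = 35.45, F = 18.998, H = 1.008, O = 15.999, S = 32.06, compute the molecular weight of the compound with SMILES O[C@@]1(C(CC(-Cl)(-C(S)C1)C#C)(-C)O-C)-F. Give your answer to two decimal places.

252.73

Molecular formula: C10H14ClFO2S.
M = 10×12.011 + 1×35.45 + 1×18.998 + 14×1.008 + 2×15.999 + 1×32.06 = 252.73 g/mol.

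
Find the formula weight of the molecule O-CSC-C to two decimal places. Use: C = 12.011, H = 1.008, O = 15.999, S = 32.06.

Molecular formula: C3H8OS.
M = 3×12.011 + 8×1.008 + 1×15.999 + 1×32.06 = 92.16 g/mol.

92.16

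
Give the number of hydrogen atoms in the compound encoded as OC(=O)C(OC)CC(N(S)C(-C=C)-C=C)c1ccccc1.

Hydrogens are implicit in SMILES; fill each atom to its normal valence:
  5 × C: 1 H each → 5
  5 × C (aromatic): 1 H each → 5
  3 × C: 2 H each → 6
  2 × O: no H
  1 × C: 3 H
  1 × C (aromatic): no H
  1 × C: no H
  1 × N: no H
  1 × O: 1 H
  1 × S: 1 H
  Total hydrogens = 21.

21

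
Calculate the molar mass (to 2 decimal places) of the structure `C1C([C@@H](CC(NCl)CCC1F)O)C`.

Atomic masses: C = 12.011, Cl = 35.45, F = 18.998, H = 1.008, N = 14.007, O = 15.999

209.69

Molecular formula: C9H17ClFNO.
M = 9×12.011 + 1×35.45 + 1×18.998 + 17×1.008 + 1×14.007 + 1×15.999 = 209.69 g/mol.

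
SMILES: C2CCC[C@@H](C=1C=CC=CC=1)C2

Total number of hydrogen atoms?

16

Hydrogens are implicit in SMILES; fill each atom to its normal valence:
  5 × C: 2 H each → 10
  5 × C (aromatic): 1 H each → 5
  1 × C: 1 H
  1 × C (aromatic): no H
  Total hydrogens = 16.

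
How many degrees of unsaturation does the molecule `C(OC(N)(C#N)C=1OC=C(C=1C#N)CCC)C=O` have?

8

Molecular formula from the SMILES: C12H13N3O3.
DoU = (2C + 2 + N − H − X)/2 = (2·12 + 2 + 3 − 13 − 0)/2 = 16/2 = 8.
(Structurally: 1 ring(s) + 7 π bond(s) = 8.)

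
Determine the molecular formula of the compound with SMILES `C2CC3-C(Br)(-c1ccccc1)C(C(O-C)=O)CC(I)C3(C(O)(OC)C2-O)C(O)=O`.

Heavy atoms from the SMILES: 1 Br, 20 C, 1 I, 7 O.
Implicit hydrogens by atom environment:
  5 × C (aromatic): 1 H each → 5
  5 × C: no H
  4 × C: 1 H each → 4
  4 × O: no H
  3 × C: 2 H each → 6
  3 × O: 1 H each → 3
  2 × C: 3 H each → 6
  1 × Br: no H
  1 × C (aromatic): no H
  1 × I: no H
  Total hydrogens = 24.
Molecular formula: C20H24BrIO7

C20H24BrIO7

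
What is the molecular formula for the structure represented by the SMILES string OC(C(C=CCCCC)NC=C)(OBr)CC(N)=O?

C12H21BrN2O3

Heavy atoms from the SMILES: 1 Br, 12 C, 2 N, 3 O.
Implicit hydrogens by atom environment:
  5 × C: 2 H each → 10
  4 × C: 1 H each → 4
  2 × C: no H
  2 × O: no H
  1 × Br: no H
  1 × C: 3 H
  1 × N: 2 H
  1 × N: 1 H
  1 × O: 1 H
  Total hydrogens = 21.
Molecular formula: C12H21BrN2O3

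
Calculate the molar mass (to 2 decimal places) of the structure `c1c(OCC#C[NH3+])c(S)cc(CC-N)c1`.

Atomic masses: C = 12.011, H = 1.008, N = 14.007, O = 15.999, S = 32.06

Molecular formula: C11H15N2OS+.
M = 11×12.011 + 15×1.008 + 2×14.007 + 1×15.999 + 1×32.06 = 223.31 g/mol.

223.31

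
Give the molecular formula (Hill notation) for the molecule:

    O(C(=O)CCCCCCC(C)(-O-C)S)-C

Heavy atoms from the SMILES: 11 C, 3 O, 1 S.
Implicit hydrogens by atom environment:
  6 × C: 2 H each → 12
  3 × C: 3 H each → 9
  3 × O: no H
  2 × C: no H
  1 × S: 1 H
  Total hydrogens = 22.
Molecular formula: C11H22O3S

C11H22O3S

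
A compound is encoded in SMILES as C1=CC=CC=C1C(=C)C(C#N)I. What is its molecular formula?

Heavy atoms from the SMILES: 10 C, 1 I, 1 N.
Implicit hydrogens by atom environment:
  5 × C (aromatic): 1 H each → 5
  2 × C: no H
  1 × C: 2 H
  1 × C: 1 H
  1 × C (aromatic): no H
  1 × I: no H
  1 × N: no H
  Total hydrogens = 8.
Molecular formula: C10H8IN

C10H8IN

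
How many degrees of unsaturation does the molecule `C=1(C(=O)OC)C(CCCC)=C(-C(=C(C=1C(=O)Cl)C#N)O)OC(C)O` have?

Molecular formula from the SMILES: C16H18ClNO6.
DoU = (2C + 2 + N − H − X)/2 = (2·16 + 2 + 1 − 18 − 1)/2 = 16/2 = 8.
(Structurally: 1 ring(s) + 7 π bond(s) = 8.)

8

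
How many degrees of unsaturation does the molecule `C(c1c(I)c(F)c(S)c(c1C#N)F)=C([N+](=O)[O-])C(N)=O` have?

9

Molecular formula from the SMILES: C10H4F2IN3O3S.
DoU = (2C + 2 + N − H − X)/2 = (2·10 + 2 + 3 − 4 − 3)/2 = 18/2 = 9.
(Structurally: 1 ring(s) + 8 π bond(s) = 9.)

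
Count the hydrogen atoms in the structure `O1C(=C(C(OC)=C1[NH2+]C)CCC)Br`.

Hydrogens are implicit in SMILES; fill each atom to its normal valence:
  4 × C (aromatic): no H
  3 × C: 3 H each → 9
  2 × C: 2 H each → 4
  1 × Br: no H
  1 × N (charge +1): 2 H
  1 × O (aromatic): no H
  1 × O: no H
  Total hydrogens = 15.

15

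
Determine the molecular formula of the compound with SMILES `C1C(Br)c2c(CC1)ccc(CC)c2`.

C12H15Br

Heavy atoms from the SMILES: 1 Br, 12 C.
Implicit hydrogens by atom environment:
  4 × C: 2 H each → 8
  3 × C (aromatic): 1 H each → 3
  3 × C (aromatic): no H
  1 × Br: no H
  1 × C: 3 H
  1 × C: 1 H
  Total hydrogens = 15.
Molecular formula: C12H15Br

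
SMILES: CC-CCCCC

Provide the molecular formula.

Heavy atoms from the SMILES: 7 C.
Implicit hydrogens by atom environment:
  5 × C: 2 H each → 10
  2 × C: 3 H each → 6
  Total hydrogens = 16.
Molecular formula: C7H16

C7H16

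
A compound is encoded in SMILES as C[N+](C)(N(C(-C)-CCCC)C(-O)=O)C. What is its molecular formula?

C10H23N2O2+

Heavy atoms from the SMILES: 10 C, 2 N, 2 O.
Implicit hydrogens by atom environment:
  5 × C: 3 H each → 15
  3 × C: 2 H each → 6
  1 × C: 1 H
  1 × C: no H
  1 × N: no H
  1 × N (charge +1): no H
  1 × O: 1 H
  1 × O: no H
  Total hydrogens = 23.
Net charge +1.
Molecular formula: C10H23N2O2+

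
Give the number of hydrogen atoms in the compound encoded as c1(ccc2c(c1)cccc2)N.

Hydrogens are implicit in SMILES; fill each atom to its normal valence:
  7 × C (aromatic): 1 H each → 7
  3 × C (aromatic): no H
  1 × N: 2 H
  Total hydrogens = 9.

9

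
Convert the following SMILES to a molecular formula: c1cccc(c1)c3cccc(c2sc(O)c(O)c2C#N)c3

Heavy atoms from the SMILES: 17 C, 1 N, 2 O, 1 S.
Implicit hydrogens by atom environment:
  9 × C (aromatic): 1 H each → 9
  7 × C (aromatic): no H
  2 × O: 1 H each → 2
  1 × C: no H
  1 × N: no H
  1 × S (aromatic): no H
  Total hydrogens = 11.
Molecular formula: C17H11NO2S

C17H11NO2S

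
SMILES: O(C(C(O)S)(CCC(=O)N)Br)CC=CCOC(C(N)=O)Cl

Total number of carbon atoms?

The symbol for carbon appears 11 times in the SMILES. (Cl is a single chlorine, not C + l.)

11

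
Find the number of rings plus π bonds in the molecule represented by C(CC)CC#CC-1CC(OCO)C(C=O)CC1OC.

Molecular formula from the SMILES: C15H24O4.
DoU = (2C + 2 + N − H − X)/2 = (2·15 + 2 + 0 − 24 − 0)/2 = 8/2 = 4.
(Structurally: 1 ring(s) + 3 π bond(s) = 4.)

4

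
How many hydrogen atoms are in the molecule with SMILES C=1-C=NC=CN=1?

4

Hydrogens are implicit in SMILES; fill each atom to its normal valence:
  4 × C (aromatic): 1 H each → 4
  2 × N (aromatic): no H
  Total hydrogens = 4.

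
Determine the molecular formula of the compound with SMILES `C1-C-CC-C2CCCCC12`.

C10H18

Heavy atoms from the SMILES: 10 C.
Implicit hydrogens by atom environment:
  8 × C: 2 H each → 16
  2 × C: 1 H each → 2
  Total hydrogens = 18.
Molecular formula: C10H18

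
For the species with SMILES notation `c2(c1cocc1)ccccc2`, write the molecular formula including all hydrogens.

C10H8O

Heavy atoms from the SMILES: 10 C, 1 O.
Implicit hydrogens by atom environment:
  8 × C (aromatic): 1 H each → 8
  2 × C (aromatic): no H
  1 × O (aromatic): no H
  Total hydrogens = 8.
Molecular formula: C10H8O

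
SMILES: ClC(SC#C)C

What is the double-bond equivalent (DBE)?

Molecular formula from the SMILES: C4H5ClS.
DoU = (2C + 2 + N − H − X)/2 = (2·4 + 2 + 0 − 5 − 1)/2 = 4/2 = 2.
(Structurally: 0 ring(s) + 2 π bond(s) = 2.)

2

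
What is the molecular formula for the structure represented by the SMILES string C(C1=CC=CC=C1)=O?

Heavy atoms from the SMILES: 7 C, 1 O.
Implicit hydrogens by atom environment:
  5 × C (aromatic): 1 H each → 5
  1 × C: 1 H
  1 × C (aromatic): no H
  1 × O: no H
  Total hydrogens = 6.
Molecular formula: C7H6O

C7H6O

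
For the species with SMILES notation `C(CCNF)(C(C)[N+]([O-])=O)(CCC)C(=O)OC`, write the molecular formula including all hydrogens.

Heavy atoms from the SMILES: 10 C, 1 F, 2 N, 4 O.
Implicit hydrogens by atom environment:
  4 × C: 2 H each → 8
  3 × C: 3 H each → 9
  3 × O: no H
  2 × C: no H
  1 × C: 1 H
  1 × F: no H
  1 × N: 1 H
  1 × N (charge +1): no H
  1 × O (charge -1): no H
  Total hydrogens = 19.
Molecular formula: C10H19FN2O4

C10H19FN2O4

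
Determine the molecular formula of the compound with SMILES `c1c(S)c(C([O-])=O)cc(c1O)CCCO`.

Heavy atoms from the SMILES: 10 C, 4 O, 1 S.
Implicit hydrogens by atom environment:
  4 × C (aromatic): no H
  3 × C: 2 H each → 6
  2 × C (aromatic): 1 H each → 2
  2 × O: 1 H each → 2
  1 × C: no H
  1 × O: no H
  1 × O (charge -1): no H
  1 × S: 1 H
  Total hydrogens = 11.
Net charge -1.
Molecular formula: C10H11O4S-

C10H11O4S-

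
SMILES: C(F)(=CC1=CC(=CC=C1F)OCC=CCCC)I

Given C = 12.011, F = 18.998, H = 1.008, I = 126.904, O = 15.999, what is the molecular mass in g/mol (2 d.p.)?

364.17

Molecular formula: C14H15F2IO.
M = 14×12.011 + 2×18.998 + 15×1.008 + 1×126.904 + 1×15.999 = 364.17 g/mol.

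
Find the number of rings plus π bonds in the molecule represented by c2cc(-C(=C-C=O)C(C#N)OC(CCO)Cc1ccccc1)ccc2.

Molecular formula from the SMILES: C21H21NO3.
DoU = (2C + 2 + N − H − X)/2 = (2·21 + 2 + 1 − 21 − 0)/2 = 24/2 = 12.
(Structurally: 2 ring(s) + 10 π bond(s) = 12.)

12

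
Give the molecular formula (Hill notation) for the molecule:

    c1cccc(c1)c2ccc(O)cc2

C12H10O

Heavy atoms from the SMILES: 12 C, 1 O.
Implicit hydrogens by atom environment:
  9 × C (aromatic): 1 H each → 9
  3 × C (aromatic): no H
  1 × O: 1 H
  Total hydrogens = 10.
Molecular formula: C12H10O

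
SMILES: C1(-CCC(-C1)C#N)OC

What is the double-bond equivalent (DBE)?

Molecular formula from the SMILES: C7H11NO.
DoU = (2C + 2 + N − H − X)/2 = (2·7 + 2 + 1 − 11 − 0)/2 = 6/2 = 3.
(Structurally: 1 ring(s) + 2 π bond(s) = 3.)

3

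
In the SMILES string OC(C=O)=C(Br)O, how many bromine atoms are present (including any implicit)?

The symbol for bromine appears 1 time in the SMILES.

1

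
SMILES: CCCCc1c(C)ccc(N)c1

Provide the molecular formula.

C11H17N

Heavy atoms from the SMILES: 11 C, 1 N.
Implicit hydrogens by atom environment:
  3 × C: 2 H each → 6
  3 × C (aromatic): 1 H each → 3
  3 × C (aromatic): no H
  2 × C: 3 H each → 6
  1 × N: 2 H
  Total hydrogens = 17.
Molecular formula: C11H17N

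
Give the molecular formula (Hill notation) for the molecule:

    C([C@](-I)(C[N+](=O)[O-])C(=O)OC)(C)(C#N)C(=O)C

Heavy atoms from the SMILES: 9 C, 1 I, 2 N, 5 O.
Implicit hydrogens by atom environment:
  5 × C: no H
  4 × O: no H
  3 × C: 3 H each → 9
  1 × C: 2 H
  1 × I: no H
  1 × N (charge +1): no H
  1 × N: no H
  1 × O (charge -1): no H
  Total hydrogens = 11.
Molecular formula: C9H11IN2O5

C9H11IN2O5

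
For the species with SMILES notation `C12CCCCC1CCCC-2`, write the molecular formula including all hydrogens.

Heavy atoms from the SMILES: 10 C.
Implicit hydrogens by atom environment:
  8 × C: 2 H each → 16
  2 × C: 1 H each → 2
  Total hydrogens = 18.
Molecular formula: C10H18

C10H18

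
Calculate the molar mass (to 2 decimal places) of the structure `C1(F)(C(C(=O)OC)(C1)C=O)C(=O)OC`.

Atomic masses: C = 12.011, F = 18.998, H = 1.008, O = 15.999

Molecular formula: C8H9FO5.
M = 8×12.011 + 1×18.998 + 9×1.008 + 5×15.999 = 204.15 g/mol.

204.15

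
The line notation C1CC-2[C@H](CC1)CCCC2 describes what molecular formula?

C10H18

Heavy atoms from the SMILES: 10 C.
Implicit hydrogens by atom environment:
  8 × C: 2 H each → 16
  2 × C: 1 H each → 2
  Total hydrogens = 18.
Molecular formula: C10H18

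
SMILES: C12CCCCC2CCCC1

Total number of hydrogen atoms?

18

Hydrogens are implicit in SMILES; fill each atom to its normal valence:
  8 × C: 2 H each → 16
  2 × C: 1 H each → 2
  Total hydrogens = 18.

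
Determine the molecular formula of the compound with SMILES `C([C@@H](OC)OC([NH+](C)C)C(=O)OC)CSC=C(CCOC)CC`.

C16H32NO5S+

Heavy atoms from the SMILES: 16 C, 1 N, 5 O, 1 S.
Implicit hydrogens by atom environment:
  6 × C: 3 H each → 18
  5 × C: 2 H each → 10
  5 × O: no H
  3 × C: 1 H each → 3
  2 × C: no H
  1 × N (charge +1): 1 H
  1 × S: no H
  Total hydrogens = 32.
Net charge +1.
Molecular formula: C16H32NO5S+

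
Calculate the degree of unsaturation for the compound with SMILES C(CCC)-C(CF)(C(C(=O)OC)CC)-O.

1

Molecular formula from the SMILES: C11H21FO3.
DoU = (2C + 2 + N − H − X)/2 = (2·11 + 2 + 0 − 21 − 1)/2 = 2/2 = 1.
(Structurally: 0 ring(s) + 1 π bond(s) = 1.)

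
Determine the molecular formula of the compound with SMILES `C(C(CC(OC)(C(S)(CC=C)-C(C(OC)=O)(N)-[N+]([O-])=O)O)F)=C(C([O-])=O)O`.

C14H20FN2O9S-

Heavy atoms from the SMILES: 14 C, 1 F, 2 N, 9 O, 1 S.
Implicit hydrogens by atom environment:
  6 × C: no H
  5 × O: no H
  3 × C: 2 H each → 6
  3 × C: 1 H each → 3
  2 × C: 3 H each → 6
  2 × O: 1 H each → 2
  2 × O (charge -1): no H
  1 × F: no H
  1 × N: 2 H
  1 × N (charge +1): no H
  1 × S: 1 H
  Total hydrogens = 20.
Net charge -1.
Molecular formula: C14H20FN2O9S-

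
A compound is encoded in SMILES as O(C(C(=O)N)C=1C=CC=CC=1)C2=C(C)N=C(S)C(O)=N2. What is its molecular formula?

C13H13N3O3S

Heavy atoms from the SMILES: 13 C, 3 N, 3 O, 1 S.
Implicit hydrogens by atom environment:
  5 × C (aromatic): 1 H each → 5
  5 × C (aromatic): no H
  2 × N (aromatic): no H
  2 × O: no H
  1 × C: 3 H
  1 × C: 1 H
  1 × C: no H
  1 × N: 2 H
  1 × O: 1 H
  1 × S: 1 H
  Total hydrogens = 13.
Molecular formula: C13H13N3O3S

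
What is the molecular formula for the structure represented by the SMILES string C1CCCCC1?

C6H12

Heavy atoms from the SMILES: 6 C.
Implicit hydrogens by atom environment:
  6 × C: 2 H each → 12
  Total hydrogens = 12.
Molecular formula: C6H12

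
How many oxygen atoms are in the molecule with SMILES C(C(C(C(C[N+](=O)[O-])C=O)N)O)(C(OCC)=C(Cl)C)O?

6

The symbol for oxygen appears 6 times in the SMILES.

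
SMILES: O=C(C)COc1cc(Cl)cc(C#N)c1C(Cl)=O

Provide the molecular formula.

C11H7Cl2NO3

Heavy atoms from the SMILES: 11 C, 2 Cl, 1 N, 3 O.
Implicit hydrogens by atom environment:
  4 × C (aromatic): no H
  3 × C: no H
  3 × O: no H
  2 × C (aromatic): 1 H each → 2
  2 × Cl: no H
  1 × C: 3 H
  1 × C: 2 H
  1 × N: no H
  Total hydrogens = 7.
Molecular formula: C11H7Cl2NO3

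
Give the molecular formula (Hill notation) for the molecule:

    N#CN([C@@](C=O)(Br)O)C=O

C4H3BrN2O3

Heavy atoms from the SMILES: 1 Br, 4 C, 2 N, 3 O.
Implicit hydrogens by atom environment:
  2 × C: 1 H each → 2
  2 × C: no H
  2 × N: no H
  2 × O: no H
  1 × Br: no H
  1 × O: 1 H
  Total hydrogens = 3.
Molecular formula: C4H3BrN2O3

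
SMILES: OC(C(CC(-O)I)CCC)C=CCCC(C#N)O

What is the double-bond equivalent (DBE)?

Molecular formula from the SMILES: C13H22INO3.
DoU = (2C + 2 + N − H − X)/2 = (2·13 + 2 + 1 − 22 − 1)/2 = 6/2 = 3.
(Structurally: 0 ring(s) + 3 π bond(s) = 3.)

3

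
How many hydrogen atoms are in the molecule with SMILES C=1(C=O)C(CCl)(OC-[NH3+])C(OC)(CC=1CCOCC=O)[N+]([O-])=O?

Hydrogens are implicit in SMILES; fill each atom to its normal valence:
  6 × C: 2 H each → 12
  6 × O: no H
  4 × C: no H
  2 × C: 1 H each → 2
  1 × C: 3 H
  1 × Cl: no H
  1 × N (charge +1): 3 H
  1 × N (charge +1): no H
  1 × O (charge -1): no H
  Total hydrogens = 20.

20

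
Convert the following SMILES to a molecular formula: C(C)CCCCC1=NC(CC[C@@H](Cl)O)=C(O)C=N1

C13H21ClN2O2

Heavy atoms from the SMILES: 13 C, 1 Cl, 2 N, 2 O.
Implicit hydrogens by atom environment:
  7 × C: 2 H each → 14
  3 × C (aromatic): no H
  2 × N (aromatic): no H
  2 × O: 1 H each → 2
  1 × C: 3 H
  1 × C (aromatic): 1 H
  1 × C: 1 H
  1 × Cl: no H
  Total hydrogens = 21.
Molecular formula: C13H21ClN2O2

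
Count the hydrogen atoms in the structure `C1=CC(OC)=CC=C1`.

8

Hydrogens are implicit in SMILES; fill each atom to its normal valence:
  5 × C (aromatic): 1 H each → 5
  1 × C: 3 H
  1 × C (aromatic): no H
  1 × O: no H
  Total hydrogens = 8.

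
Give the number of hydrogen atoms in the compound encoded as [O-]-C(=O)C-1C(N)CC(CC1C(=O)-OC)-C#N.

Hydrogens are implicit in SMILES; fill each atom to its normal valence:
  4 × C: 1 H each → 4
  3 × C: no H
  3 × O: no H
  2 × C: 2 H each → 4
  1 × C: 3 H
  1 × N: 2 H
  1 × N: no H
  1 × O (charge -1): no H
  Total hydrogens = 13.

13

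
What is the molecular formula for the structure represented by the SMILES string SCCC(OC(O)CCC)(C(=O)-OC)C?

C10H20O4S

Heavy atoms from the SMILES: 10 C, 4 O, 1 S.
Implicit hydrogens by atom environment:
  4 × C: 2 H each → 8
  3 × C: 3 H each → 9
  3 × O: no H
  2 × C: no H
  1 × C: 1 H
  1 × O: 1 H
  1 × S: 1 H
  Total hydrogens = 20.
Molecular formula: C10H20O4S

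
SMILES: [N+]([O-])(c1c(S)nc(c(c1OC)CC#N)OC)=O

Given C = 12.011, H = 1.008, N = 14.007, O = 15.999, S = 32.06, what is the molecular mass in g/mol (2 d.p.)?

Molecular formula: C9H9N3O4S.
M = 9×12.011 + 9×1.008 + 3×14.007 + 4×15.999 + 1×32.06 = 255.25 g/mol.

255.25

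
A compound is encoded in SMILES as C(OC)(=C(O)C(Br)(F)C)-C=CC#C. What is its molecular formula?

C9H10BrFO2

Heavy atoms from the SMILES: 1 Br, 9 C, 1 F, 2 O.
Implicit hydrogens by atom environment:
  4 × C: no H
  3 × C: 1 H each → 3
  2 × C: 3 H each → 6
  1 × Br: no H
  1 × F: no H
  1 × O: 1 H
  1 × O: no H
  Total hydrogens = 10.
Molecular formula: C9H10BrFO2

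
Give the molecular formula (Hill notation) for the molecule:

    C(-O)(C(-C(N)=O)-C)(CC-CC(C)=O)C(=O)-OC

C11H19NO5

Heavy atoms from the SMILES: 11 C, 1 N, 5 O.
Implicit hydrogens by atom environment:
  4 × C: no H
  4 × O: no H
  3 × C: 3 H each → 9
  3 × C: 2 H each → 6
  1 × C: 1 H
  1 × N: 2 H
  1 × O: 1 H
  Total hydrogens = 19.
Molecular formula: C11H19NO5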